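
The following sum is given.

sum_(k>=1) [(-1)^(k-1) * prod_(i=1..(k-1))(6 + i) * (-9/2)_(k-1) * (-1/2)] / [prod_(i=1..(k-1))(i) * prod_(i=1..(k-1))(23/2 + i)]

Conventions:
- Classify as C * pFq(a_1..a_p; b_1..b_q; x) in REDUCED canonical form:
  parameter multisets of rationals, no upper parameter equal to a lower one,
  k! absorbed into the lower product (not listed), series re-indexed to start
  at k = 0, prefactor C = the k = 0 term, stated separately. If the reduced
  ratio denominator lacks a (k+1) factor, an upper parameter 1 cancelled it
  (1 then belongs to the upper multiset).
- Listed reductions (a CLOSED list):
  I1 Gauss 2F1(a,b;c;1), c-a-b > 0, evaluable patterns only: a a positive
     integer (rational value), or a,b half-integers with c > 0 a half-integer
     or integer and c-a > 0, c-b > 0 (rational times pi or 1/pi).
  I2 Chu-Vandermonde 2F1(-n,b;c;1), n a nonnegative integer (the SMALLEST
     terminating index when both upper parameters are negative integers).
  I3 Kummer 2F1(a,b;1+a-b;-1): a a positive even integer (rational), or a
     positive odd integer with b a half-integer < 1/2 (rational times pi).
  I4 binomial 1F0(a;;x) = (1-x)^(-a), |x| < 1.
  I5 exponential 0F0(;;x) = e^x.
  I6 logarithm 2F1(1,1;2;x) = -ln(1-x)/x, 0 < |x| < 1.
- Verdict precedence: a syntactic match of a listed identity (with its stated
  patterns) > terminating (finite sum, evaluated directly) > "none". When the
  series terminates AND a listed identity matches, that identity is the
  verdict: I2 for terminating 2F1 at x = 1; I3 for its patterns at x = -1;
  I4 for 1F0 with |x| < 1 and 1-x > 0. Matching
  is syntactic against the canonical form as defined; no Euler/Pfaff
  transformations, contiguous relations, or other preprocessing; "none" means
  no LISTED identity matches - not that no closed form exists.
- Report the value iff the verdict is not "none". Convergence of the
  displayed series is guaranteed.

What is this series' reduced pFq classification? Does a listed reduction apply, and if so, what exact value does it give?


Structural cue: t_0 = -1/2 here, and the product of the first k integers (prefactor -1/2) is k!.
Term ratio: r(k) = (-1) * (k-9/2) (k+7) / [(k+25/2) (k+1)] ; factor over Q: parameters, x = (-1), and C = -1/2.

Prefactor -1/2, argument -1: 2F1 with upper {-9/2, 7} over lower {25/2}. Verdict at x = -1: the Kummer evaluation I3 matches (x = -1; c = 25/2 equals 1+a-b for upper {-9/2, 7}: listed pattern). Exact value: (-334639305/268435456) * pi.


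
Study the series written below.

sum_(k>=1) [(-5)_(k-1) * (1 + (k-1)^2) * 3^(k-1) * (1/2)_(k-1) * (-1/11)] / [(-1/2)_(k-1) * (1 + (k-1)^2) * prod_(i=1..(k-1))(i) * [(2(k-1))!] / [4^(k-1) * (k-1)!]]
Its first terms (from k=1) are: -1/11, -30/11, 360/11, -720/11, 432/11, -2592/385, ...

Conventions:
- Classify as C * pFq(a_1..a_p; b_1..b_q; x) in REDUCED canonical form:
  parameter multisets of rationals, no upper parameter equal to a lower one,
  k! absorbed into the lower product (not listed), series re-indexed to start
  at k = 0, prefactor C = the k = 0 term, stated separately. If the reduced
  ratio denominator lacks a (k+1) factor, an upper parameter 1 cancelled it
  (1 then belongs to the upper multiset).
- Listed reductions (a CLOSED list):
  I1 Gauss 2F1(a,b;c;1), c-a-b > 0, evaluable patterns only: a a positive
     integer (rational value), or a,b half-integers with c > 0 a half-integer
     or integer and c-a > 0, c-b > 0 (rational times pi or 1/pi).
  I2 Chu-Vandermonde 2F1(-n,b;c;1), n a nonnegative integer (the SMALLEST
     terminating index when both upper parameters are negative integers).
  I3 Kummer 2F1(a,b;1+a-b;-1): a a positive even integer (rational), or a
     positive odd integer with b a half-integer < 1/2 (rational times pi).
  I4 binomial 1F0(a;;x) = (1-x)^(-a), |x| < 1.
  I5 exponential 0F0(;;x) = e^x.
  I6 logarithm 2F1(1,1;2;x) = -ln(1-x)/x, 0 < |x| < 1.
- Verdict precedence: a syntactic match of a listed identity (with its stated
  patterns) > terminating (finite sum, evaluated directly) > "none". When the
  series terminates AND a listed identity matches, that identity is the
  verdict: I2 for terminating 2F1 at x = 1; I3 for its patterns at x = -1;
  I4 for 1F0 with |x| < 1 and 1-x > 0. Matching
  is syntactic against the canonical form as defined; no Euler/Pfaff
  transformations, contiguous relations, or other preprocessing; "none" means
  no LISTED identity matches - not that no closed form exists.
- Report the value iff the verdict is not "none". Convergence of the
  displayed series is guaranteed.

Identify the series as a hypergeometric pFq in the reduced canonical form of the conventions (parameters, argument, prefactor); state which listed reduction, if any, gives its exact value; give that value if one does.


Canonical form: C = -1/11 times 1F1 with upper {-5}, lower {-1/2}, x = 3. Verdict: terminating. (-5)_k vanishes past k = 5, leaving a 6-term sum, computed directly. Its exact value is -1157/385.

First insight: from the first term -1/11: the lower (2k)!/(4^k k!) block (C = -1/11, x = 3) is (1/2)_k.
Adjacent-term ratio: r(k) = 3 * (k-5) / [(k-1/2) (k+1)] - rational in k. x = 3; t_0 = -1/11; negate the roots.


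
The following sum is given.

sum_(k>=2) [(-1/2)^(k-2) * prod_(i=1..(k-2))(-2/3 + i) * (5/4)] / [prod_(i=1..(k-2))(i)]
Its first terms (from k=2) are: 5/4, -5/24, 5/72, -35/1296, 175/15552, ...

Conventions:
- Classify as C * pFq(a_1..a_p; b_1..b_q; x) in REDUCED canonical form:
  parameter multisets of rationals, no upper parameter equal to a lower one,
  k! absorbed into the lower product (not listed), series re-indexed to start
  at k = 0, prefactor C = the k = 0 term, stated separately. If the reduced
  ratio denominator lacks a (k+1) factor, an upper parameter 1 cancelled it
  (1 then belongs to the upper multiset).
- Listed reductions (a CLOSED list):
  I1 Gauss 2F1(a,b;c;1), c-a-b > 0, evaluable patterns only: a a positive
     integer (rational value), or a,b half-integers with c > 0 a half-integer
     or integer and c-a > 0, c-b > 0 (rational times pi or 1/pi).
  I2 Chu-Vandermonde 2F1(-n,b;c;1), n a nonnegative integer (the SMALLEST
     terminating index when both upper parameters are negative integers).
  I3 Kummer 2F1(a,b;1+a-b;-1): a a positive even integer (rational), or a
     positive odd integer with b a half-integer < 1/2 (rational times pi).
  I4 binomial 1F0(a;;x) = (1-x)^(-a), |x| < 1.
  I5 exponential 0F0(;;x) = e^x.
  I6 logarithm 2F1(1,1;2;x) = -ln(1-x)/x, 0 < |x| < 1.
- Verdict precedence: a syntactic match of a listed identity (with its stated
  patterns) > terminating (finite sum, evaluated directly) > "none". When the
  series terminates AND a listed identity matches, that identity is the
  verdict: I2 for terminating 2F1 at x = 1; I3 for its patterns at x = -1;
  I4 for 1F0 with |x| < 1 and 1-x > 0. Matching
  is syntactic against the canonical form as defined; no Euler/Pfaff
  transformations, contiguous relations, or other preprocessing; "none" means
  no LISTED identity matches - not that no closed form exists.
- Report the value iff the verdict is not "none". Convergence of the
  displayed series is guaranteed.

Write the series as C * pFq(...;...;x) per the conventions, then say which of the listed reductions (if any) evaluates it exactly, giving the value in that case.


Reduced: x = -1/2, 1F0, upper = {1/3}, lower = {-}, C = 5/4. Verdict at x = -1/2: binomial (I4) matches (the 1F0 binomial series: exponent -1/3, x = -1/2). Sum: (5/4) * (3/2)^(-1/3).

Key observation: x = (-1/2) and the product of the first k integers (C = 5/4, x = -1/2) is k!.
Step ratio: r(k) = (-1/2) * (k+1/3) / [(k+1)] - rational; roots negated = parameters, x = (-1/2), C = 5/4.


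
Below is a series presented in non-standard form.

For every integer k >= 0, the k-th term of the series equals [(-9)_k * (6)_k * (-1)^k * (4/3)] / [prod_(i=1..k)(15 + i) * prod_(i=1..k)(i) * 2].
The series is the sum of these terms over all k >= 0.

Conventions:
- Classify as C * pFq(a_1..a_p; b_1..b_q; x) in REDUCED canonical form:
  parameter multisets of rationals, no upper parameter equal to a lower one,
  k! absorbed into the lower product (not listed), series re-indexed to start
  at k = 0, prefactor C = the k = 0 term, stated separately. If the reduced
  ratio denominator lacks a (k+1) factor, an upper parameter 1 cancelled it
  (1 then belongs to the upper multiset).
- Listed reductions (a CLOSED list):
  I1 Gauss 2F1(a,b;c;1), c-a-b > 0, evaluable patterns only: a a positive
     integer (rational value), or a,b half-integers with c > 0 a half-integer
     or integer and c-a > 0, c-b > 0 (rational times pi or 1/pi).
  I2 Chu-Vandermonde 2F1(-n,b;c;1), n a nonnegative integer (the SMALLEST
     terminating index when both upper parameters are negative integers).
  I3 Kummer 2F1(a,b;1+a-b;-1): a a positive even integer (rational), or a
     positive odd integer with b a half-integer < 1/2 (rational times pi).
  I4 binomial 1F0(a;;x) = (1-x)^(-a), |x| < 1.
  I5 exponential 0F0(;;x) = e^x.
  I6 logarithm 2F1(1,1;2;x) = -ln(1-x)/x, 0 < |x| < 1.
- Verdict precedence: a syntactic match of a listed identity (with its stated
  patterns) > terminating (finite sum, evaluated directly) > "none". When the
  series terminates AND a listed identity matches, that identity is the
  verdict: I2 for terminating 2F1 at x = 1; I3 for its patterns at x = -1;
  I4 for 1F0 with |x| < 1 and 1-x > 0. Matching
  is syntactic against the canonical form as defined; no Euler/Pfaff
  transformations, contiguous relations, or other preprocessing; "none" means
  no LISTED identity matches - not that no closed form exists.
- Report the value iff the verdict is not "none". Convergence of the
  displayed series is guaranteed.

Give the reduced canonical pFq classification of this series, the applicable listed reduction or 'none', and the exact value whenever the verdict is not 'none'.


The series (x = -1) is 2F1: upper {-9, 6}, lower {16}, prefactor 2/3. Verdict (x = -1): Kummer's theorem (I3) applies (x = -1; c = 16 equals 1+a-b for upper {-9, 6}: listed pattern). Its exact value is 91/6.

Structural cue: from the first term 2/3: the product of the first k integers (C = 2/3, x = -1) is k!.
Ratio: r(k) = (-1) * (k-9) (k+6) / [(k+16) (k+1)] - rational; roots negated = parameters, x = (-1), C = 2/3.


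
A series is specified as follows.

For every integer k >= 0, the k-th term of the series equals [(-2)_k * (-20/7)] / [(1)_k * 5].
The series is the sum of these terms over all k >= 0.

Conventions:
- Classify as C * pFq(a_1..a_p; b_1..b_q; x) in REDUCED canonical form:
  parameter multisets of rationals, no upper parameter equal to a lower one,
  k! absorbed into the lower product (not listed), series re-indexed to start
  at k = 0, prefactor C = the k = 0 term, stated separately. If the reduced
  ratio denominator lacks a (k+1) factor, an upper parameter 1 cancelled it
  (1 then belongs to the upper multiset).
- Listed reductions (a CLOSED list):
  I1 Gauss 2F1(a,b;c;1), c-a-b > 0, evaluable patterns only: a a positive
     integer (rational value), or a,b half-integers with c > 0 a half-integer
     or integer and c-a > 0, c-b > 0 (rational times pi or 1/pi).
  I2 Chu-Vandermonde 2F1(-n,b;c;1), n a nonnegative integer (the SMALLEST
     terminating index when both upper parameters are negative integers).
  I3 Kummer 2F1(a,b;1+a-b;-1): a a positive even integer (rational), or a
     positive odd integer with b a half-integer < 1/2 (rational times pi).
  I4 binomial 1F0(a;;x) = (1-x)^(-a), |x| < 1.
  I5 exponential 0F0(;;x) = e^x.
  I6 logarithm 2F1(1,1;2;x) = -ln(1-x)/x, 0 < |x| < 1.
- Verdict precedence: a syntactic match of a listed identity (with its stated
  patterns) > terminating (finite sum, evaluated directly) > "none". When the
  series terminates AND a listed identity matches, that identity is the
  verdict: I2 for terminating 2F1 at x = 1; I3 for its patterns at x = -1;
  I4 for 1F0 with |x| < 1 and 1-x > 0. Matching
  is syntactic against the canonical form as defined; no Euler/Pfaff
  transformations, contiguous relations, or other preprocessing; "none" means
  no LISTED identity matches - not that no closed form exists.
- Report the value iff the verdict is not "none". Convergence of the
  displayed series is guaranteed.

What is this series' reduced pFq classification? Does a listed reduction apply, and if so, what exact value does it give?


Prefactor -4/7, argument 1: 1F0 with upper {-2} over lower {-}. Verdict: terminating - upper -2 stops the sum at k = 2; the 3 terms are added exactly. Sum: 0.

First insight: x = 1 and (1)_k (C = -4/7) is k! itself.
Adjacent-term ratio: r(k) = 1 * (k-2) / [(k+1)] ; factor over Q: parameters, x = 1, and C = -4/7.


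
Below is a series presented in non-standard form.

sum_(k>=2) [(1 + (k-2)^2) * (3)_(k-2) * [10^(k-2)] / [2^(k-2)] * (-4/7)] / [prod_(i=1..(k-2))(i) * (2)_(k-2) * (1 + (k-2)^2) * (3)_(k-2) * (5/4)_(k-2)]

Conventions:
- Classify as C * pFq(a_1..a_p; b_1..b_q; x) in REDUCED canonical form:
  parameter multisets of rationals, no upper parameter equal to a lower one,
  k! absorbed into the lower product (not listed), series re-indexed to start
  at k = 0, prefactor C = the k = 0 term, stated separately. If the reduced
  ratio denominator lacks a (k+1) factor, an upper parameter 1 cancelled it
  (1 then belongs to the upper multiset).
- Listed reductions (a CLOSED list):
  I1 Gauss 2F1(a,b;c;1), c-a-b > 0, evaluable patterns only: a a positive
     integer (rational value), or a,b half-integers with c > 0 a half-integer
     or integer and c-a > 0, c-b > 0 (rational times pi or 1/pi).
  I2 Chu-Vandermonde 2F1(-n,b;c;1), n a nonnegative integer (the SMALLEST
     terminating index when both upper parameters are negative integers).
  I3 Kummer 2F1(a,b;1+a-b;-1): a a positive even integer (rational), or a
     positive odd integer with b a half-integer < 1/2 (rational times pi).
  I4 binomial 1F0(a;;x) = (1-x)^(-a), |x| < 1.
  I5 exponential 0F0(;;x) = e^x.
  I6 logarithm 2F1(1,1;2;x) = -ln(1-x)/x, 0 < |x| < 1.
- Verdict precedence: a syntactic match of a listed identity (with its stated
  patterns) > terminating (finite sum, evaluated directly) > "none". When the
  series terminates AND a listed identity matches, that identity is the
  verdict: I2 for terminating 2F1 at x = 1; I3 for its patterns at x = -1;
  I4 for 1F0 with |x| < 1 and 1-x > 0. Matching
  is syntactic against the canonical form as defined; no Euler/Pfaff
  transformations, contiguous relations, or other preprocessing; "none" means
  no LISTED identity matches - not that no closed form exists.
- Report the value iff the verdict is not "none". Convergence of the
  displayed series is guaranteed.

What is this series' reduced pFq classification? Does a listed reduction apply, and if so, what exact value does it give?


Key step: t_0 being -4/7, k^2 + 1 divides numerator and denominator alike; C = -4/7 after cancelling.
Step ratio: r(k) = 5 * 1 / [(k+5/4) (k+2) (k+1)] - rational; roots negated = parameters, x = 5, C = -4/7.

This is -4/7 * 0F2(-; 5/4, 2; 5) in reduced canonical form. Verdict: none here - no I1-I6 shape fits x = 5 with lower {5/4, 2}.


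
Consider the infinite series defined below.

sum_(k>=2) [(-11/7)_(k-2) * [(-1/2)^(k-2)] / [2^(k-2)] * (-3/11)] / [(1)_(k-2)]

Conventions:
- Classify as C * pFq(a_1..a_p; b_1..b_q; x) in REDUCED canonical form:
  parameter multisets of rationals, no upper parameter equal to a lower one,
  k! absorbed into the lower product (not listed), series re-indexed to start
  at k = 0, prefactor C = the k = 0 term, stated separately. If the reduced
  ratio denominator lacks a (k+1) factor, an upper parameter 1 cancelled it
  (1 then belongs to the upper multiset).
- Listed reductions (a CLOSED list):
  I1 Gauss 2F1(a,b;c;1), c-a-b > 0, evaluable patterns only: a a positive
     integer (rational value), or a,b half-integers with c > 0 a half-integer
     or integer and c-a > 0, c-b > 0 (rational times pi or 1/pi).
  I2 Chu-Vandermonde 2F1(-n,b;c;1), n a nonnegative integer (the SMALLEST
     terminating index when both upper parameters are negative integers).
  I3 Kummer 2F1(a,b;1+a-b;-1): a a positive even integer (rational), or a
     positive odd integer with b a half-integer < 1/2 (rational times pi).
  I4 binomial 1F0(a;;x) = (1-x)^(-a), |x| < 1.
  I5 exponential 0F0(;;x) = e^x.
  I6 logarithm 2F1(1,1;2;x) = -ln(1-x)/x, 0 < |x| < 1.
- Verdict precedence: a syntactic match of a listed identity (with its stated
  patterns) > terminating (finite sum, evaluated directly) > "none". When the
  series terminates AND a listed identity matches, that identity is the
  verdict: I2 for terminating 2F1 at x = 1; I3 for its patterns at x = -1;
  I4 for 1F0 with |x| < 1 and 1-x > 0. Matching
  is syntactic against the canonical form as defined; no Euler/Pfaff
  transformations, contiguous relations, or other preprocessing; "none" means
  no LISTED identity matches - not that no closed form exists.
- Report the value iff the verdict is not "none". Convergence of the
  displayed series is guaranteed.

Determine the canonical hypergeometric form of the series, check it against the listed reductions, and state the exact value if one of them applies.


Reduced: x = -1/4, 1F0, upper = {-11/7}, lower = {-}, C = -3/11. Verdict at x = -1/4: the I4 binomial reduction matches (the 1F0 binomial series: exponent 11/7, x = -1/4). Sum: (-3/11) * (5/4)^(11/7).

Key step: from the first term -3/11: the two k-th powers (prefactor -3/11) combine into one argument.
Step ratio: r(k) = (-1/4) * (k-11/7) / [(k+1)] - rational in k, leading ratio (-1/4); with t_0 = -3/11, classification follows.


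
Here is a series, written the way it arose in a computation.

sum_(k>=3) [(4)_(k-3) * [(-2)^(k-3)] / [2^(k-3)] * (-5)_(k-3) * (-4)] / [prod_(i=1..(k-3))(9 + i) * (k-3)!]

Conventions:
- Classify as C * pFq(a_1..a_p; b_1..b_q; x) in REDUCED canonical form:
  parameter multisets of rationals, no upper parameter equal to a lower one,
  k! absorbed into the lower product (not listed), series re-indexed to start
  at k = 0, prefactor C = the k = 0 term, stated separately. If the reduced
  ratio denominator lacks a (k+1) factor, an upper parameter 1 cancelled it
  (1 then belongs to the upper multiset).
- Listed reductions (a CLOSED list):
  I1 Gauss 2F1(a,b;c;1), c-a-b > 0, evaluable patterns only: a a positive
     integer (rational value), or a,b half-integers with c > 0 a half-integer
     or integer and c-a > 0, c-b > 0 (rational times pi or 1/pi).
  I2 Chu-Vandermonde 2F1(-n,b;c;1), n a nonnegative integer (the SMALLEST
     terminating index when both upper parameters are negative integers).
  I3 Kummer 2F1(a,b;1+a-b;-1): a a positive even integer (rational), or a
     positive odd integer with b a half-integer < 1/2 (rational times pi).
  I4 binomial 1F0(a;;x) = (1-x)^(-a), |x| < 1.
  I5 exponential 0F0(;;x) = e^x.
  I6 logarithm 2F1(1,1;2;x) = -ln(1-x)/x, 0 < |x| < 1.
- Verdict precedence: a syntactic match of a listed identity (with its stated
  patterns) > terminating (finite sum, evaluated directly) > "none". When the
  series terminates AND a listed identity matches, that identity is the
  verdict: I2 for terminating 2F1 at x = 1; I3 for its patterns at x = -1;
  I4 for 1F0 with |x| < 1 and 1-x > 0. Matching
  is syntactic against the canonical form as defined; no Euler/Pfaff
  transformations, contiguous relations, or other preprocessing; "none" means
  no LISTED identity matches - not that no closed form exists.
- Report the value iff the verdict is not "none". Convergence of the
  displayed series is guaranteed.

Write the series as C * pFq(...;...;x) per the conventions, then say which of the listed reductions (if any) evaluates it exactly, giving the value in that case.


With C = -4: the canonical form is 2F1(-5, 4; 10; -1). Verdict: Kummer's theorem (I3) fires (x = -1; c = 10 equals 1+a-b for upper {-5, 4}: listed pattern). Exact value: -24.

Structural cue: from the first term -4: the lower running product (C = -4) is a rising factorial.
Consecutive-term ratio: r(k) = (-1) * (k-5) (k+4) / [(k+10) (k+1)] - rational in k, leading ratio (-1); with t_0 = -4, classification follows.


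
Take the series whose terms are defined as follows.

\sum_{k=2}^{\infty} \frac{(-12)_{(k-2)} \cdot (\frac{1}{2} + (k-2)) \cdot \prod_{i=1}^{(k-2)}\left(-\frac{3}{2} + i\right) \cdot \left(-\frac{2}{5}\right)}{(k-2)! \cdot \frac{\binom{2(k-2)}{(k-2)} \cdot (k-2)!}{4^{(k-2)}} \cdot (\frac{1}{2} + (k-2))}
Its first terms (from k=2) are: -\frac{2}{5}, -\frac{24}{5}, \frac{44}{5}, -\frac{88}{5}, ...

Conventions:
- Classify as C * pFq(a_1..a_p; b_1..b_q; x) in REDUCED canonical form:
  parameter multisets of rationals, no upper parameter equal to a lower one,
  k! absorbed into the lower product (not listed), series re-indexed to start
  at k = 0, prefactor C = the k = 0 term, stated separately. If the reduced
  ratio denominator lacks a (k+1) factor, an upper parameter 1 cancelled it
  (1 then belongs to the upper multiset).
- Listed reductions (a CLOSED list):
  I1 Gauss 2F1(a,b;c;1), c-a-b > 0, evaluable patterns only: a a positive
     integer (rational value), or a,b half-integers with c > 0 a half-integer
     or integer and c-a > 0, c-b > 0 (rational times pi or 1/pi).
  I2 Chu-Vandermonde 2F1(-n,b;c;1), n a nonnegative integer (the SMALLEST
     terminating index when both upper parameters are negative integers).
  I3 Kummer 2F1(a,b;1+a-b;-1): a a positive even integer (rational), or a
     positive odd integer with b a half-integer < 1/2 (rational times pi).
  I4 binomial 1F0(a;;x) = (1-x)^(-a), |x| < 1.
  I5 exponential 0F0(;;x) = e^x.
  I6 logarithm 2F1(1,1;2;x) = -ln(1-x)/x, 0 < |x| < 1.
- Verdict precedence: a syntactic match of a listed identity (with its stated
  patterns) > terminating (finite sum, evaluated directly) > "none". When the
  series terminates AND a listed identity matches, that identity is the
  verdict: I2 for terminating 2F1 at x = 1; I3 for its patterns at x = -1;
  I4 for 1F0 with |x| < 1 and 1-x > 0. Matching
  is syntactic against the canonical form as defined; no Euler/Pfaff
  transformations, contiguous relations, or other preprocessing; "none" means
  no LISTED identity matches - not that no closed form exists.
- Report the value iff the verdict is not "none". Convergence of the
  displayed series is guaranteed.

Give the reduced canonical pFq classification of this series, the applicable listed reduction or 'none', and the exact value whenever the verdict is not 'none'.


Classification (C = -\frac{2}{5}): 2F1 with upper {-12, -\frac{1}{2}}, lower {\frac{1}{2}}, argument x = 1. Verdict: Chu-Vandermonde (I2) matches (terminating 2F1 at x = 1 with n = 12, b = -1/2, c = \frac{1}{2}). Hence: -\frac{8388608}{3380195}.

The tell: t_0 = -\frac{2}{5} here, and the factor k + 1/2 cancels (top and bottom), leaving C = -2/5.
Adjacent-term ratio: r(k) = 1 * (k-12) (k-\frac{1}{2}) / [(k+\frac{1}{2}) (k+1)] - poly over poly, x = 1 from leading terms; C = -\frac{2}{5} at k = 0.


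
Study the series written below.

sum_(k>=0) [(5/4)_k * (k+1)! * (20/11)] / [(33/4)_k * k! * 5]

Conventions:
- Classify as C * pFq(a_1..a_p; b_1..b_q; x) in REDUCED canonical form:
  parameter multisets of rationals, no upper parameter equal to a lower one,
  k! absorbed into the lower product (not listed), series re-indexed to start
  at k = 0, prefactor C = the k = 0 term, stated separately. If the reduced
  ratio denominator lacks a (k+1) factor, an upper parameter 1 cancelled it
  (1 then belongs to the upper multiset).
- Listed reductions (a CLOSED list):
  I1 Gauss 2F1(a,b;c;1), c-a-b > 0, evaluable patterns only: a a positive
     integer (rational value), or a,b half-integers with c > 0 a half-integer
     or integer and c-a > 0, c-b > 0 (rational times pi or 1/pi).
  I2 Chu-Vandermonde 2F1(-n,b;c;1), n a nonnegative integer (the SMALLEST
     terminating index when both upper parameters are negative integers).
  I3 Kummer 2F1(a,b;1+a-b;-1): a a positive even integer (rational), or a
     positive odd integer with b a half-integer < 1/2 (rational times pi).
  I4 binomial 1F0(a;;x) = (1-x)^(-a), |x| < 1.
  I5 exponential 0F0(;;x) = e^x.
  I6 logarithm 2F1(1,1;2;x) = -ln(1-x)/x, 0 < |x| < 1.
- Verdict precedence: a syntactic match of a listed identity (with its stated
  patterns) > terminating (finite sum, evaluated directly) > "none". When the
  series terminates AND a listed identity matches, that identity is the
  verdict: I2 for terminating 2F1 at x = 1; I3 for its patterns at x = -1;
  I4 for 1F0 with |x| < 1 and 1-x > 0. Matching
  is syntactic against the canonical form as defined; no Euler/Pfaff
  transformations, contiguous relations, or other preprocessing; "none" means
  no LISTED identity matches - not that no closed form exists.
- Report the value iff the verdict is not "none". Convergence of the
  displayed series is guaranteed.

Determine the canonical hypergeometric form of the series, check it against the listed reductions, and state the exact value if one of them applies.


With C = 4/11: the canonical form is 2F1(5/4, 2; 33/4; 1). Verdict (x = 1): the Gauss summation I1 applies (x = 1: the Gamma ratio telescopes since c-a-b = 5 > 0 and a = 2 in Z>0). Sum: 145/264.

First insight: with t_0 = 4/11, the constant factors (C = 4/11, x = 1) combine into one prefactor.
Consecutive-term ratio: r(k) = 1 * (k+5/4) (k+2) / [(k+33/4) (k+1)] ; factor over Q: parameters, x = 1, and C = 4/11.


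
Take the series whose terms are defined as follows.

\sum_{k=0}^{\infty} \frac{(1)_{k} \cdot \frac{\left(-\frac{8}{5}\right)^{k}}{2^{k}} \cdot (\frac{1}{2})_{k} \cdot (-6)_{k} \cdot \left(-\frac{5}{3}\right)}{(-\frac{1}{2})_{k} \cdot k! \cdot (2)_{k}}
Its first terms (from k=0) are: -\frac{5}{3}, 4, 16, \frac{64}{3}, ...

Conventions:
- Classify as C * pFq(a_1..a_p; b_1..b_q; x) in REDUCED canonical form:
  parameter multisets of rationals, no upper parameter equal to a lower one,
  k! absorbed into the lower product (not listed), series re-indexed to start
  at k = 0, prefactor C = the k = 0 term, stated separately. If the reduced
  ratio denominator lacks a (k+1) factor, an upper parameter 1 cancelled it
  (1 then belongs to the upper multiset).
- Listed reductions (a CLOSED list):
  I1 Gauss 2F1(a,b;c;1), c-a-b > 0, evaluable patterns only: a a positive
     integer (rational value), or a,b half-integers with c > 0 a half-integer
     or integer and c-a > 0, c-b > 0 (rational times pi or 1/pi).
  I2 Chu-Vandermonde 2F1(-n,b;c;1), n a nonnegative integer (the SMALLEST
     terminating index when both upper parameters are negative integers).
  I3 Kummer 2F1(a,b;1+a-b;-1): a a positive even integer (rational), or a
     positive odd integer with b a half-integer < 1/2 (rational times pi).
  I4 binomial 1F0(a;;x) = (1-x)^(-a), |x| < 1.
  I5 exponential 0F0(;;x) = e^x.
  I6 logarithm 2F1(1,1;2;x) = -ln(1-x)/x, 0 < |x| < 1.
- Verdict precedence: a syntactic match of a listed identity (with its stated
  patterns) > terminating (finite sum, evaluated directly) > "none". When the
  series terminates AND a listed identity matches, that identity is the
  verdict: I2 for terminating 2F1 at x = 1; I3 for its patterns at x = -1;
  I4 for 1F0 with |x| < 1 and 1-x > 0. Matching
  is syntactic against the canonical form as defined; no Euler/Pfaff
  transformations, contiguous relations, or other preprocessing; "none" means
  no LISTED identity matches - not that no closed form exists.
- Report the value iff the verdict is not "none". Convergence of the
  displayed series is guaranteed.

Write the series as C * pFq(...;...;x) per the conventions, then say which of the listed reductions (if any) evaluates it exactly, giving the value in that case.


Structural cue: from the first term -\frac{5}{3}: the two k-th powers (C = -5/3, x = -4/5) combine into one argument.
Term ratio: r(k) = -\frac{4}{5} * (k-6) (k+\frac{1}{2}) (k+1) / [(k-\frac{1}{2}) (k+2) (k+1)] - rational in k, leading ratio -\frac{4}{5}; with t_0 = -\frac{5}{3}, classification follows.

Canonical form: C = -\frac{5}{3} times 3F2 with upper {-6, \frac{1}{2}, 1}, lower {-\frac{1}{2}, 2}, x = -\frac{4}{5}. Verdict: terminating - no listed pattern fits, but -6 in the upper list cuts the series at k = 6; direct evaluation. Its exact value is \frac{1303847}{21875}.


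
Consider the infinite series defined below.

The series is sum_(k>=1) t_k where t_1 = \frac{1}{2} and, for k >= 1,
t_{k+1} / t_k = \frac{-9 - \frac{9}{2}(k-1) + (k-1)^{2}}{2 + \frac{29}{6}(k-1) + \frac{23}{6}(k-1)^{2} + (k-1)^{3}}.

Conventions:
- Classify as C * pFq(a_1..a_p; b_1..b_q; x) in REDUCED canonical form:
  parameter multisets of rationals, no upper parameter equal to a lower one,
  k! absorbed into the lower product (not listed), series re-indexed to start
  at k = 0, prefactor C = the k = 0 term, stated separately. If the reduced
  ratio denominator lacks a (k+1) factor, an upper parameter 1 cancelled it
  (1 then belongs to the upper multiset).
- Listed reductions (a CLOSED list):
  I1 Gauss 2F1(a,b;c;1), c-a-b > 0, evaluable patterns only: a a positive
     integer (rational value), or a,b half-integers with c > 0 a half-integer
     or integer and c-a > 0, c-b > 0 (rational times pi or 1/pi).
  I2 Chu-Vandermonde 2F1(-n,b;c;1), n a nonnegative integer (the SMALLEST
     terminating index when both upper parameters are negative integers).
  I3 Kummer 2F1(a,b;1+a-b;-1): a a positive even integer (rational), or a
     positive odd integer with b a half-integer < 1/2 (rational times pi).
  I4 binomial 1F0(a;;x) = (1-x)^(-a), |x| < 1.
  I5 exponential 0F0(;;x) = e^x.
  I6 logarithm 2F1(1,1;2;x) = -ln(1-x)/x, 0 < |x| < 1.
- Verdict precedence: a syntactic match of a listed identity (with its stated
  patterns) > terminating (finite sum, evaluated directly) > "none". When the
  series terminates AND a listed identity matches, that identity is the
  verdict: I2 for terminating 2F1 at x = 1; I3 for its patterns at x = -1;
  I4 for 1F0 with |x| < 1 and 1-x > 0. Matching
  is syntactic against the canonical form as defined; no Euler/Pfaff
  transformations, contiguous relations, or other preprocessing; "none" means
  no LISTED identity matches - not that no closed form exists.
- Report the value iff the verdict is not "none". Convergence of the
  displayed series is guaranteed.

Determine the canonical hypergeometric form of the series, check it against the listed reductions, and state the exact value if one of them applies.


Prefactor \frac{1}{2}, argument 1: 1F1 with upper {-6} over lower {\frac{4}{3}}. Verdict: terminating - no listed pattern fits, but -6 in the upper list cuts the series at k = 6; direct evaluation. Value: -\frac{329453}{2213120}.

The tell: t_0 being \frac{1}{2}, cancel k + 3/2 from the displayed ratio first; then C = 1/2, x = 1.
Term ratio: r(k) = 1 * (k-6) / [(k+\frac{4}{3}) (k+1)] - rational in k. x = 1; t_0 = \frac{1}{2}; negate the roots.


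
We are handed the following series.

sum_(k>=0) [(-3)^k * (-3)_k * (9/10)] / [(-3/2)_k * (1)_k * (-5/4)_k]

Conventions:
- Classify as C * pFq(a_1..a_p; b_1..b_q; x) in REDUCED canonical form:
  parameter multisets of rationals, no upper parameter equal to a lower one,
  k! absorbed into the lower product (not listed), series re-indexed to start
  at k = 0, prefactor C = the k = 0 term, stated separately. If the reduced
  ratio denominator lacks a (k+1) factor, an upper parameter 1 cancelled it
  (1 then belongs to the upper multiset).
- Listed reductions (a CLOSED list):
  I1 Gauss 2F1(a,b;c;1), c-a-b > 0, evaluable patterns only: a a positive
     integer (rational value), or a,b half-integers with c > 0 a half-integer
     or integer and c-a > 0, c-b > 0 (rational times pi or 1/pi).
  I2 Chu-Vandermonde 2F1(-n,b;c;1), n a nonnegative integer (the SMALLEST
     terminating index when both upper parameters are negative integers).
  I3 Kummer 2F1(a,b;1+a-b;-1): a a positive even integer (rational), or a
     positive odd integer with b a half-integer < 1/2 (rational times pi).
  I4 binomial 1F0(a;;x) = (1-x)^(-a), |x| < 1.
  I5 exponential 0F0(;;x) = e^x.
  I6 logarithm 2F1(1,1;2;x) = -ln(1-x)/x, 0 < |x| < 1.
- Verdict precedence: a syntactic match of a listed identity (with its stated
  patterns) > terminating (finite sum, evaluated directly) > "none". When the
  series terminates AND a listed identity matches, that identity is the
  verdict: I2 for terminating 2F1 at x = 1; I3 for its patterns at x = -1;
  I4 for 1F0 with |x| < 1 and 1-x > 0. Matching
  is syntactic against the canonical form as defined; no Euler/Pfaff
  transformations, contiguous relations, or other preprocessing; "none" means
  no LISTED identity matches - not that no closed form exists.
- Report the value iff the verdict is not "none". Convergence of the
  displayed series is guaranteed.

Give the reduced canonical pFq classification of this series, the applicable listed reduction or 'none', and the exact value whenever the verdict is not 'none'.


At argument -3: a 1F2 with upper {-3}, lower {-3/2, -5/4}, scaled by C = 9/10. Verdict: terminating - upper parameter -3 makes this a finite sum (last index 3), evaluated exactly. Its exact value is 19269/50.

First insight: with t_0 = 9/10, (1)_k (C = 9/10) is k! itself.
Term ratio: r(k) = (-3) * (k-3) / [(k-3/2) (k-5/4) (k+1)] ; factor over Q: parameters, x = (-3), and C = 9/10.


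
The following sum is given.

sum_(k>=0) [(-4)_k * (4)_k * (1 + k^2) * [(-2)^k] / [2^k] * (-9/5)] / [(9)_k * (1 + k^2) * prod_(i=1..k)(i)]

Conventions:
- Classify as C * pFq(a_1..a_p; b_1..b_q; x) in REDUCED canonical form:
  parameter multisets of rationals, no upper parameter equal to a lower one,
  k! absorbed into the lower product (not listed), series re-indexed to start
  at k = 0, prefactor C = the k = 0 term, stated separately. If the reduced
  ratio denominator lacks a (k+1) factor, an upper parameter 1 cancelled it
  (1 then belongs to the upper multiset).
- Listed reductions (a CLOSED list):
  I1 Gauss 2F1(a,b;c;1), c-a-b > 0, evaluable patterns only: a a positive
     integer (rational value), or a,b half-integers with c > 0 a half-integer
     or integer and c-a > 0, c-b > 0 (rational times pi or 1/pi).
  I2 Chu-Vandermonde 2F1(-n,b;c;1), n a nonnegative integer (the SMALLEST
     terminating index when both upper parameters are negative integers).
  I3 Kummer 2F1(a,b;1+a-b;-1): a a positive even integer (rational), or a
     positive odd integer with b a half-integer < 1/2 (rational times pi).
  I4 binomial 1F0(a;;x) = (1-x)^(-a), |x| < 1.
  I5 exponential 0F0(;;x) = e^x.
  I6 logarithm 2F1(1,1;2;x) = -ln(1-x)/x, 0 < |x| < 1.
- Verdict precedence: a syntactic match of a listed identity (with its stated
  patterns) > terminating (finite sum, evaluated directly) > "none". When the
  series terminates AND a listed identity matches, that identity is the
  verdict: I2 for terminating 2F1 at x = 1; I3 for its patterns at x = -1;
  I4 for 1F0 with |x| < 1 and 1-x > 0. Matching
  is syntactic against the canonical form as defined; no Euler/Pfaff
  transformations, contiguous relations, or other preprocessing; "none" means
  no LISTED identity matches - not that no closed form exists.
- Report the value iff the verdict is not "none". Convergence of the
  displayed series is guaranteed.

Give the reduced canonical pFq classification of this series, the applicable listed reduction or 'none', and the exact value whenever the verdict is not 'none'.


First insight: x = (-1) and the factor k^2 + 1 cancels (top and bottom), leaving C = -9/5, x = -1.
Ratio: r(k) = (-1) * (k-4) (k+4) / [(k+9) (k+1)] ; factor over Q: parameters, x = (-1), and C = -9/5.

This is -9/5 * 2F1(-4, 4; 9; -1) in reduced canonical form. Verdict: this is Kummer's theorem (I3) (x = -1; c = 9 equals 1+a-b for upper {-4, 4}: listed pattern). Hence: -42/5.


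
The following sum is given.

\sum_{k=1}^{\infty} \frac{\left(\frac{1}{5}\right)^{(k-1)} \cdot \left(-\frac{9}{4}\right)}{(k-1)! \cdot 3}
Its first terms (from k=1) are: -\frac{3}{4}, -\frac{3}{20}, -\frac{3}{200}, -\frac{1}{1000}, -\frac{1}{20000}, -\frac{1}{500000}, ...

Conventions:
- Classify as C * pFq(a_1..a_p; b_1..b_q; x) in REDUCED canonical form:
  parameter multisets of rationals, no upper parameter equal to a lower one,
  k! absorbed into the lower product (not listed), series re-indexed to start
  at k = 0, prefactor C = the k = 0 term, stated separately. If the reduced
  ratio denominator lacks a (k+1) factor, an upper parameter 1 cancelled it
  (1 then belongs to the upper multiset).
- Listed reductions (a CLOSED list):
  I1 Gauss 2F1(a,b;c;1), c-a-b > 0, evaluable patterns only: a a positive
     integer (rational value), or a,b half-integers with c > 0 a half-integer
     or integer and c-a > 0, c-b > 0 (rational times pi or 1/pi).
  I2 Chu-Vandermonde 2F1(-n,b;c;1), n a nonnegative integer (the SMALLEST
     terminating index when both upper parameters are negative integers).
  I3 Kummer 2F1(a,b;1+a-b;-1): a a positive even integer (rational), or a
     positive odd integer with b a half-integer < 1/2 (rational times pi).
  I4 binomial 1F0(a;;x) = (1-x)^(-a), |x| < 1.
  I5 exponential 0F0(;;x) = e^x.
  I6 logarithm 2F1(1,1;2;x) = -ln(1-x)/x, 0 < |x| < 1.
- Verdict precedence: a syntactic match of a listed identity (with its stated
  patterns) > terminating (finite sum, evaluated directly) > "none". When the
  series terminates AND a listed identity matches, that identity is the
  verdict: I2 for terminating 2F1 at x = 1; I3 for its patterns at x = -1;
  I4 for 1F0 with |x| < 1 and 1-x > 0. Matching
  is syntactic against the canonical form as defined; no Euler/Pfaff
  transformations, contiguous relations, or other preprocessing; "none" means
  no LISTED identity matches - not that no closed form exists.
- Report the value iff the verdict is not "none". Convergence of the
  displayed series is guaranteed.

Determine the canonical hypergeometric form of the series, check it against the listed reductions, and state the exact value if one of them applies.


The series (x = \frac{1}{5}) is 0F0: upper {-}, lower {-}, prefactor -\frac{3}{4}. Verdict: the exponential series (I5) applies (the 0F0 exponential series at x = \frac{1}{5}). Sum: \left(-\frac{3}{4}\right) \cdot e^{\frac{1}{5}}.

Structural cue: t_0 = -\frac{3}{4} here, and the constant factors (C = -3/4, x = 1/5) combine into one prefactor.
Term ratio: r(k) = \frac{1}{5} * 1 / [(k+1)] - rational; roots negated = parameters, x = \frac{1}{5}, C = -\frac{3}{4}.


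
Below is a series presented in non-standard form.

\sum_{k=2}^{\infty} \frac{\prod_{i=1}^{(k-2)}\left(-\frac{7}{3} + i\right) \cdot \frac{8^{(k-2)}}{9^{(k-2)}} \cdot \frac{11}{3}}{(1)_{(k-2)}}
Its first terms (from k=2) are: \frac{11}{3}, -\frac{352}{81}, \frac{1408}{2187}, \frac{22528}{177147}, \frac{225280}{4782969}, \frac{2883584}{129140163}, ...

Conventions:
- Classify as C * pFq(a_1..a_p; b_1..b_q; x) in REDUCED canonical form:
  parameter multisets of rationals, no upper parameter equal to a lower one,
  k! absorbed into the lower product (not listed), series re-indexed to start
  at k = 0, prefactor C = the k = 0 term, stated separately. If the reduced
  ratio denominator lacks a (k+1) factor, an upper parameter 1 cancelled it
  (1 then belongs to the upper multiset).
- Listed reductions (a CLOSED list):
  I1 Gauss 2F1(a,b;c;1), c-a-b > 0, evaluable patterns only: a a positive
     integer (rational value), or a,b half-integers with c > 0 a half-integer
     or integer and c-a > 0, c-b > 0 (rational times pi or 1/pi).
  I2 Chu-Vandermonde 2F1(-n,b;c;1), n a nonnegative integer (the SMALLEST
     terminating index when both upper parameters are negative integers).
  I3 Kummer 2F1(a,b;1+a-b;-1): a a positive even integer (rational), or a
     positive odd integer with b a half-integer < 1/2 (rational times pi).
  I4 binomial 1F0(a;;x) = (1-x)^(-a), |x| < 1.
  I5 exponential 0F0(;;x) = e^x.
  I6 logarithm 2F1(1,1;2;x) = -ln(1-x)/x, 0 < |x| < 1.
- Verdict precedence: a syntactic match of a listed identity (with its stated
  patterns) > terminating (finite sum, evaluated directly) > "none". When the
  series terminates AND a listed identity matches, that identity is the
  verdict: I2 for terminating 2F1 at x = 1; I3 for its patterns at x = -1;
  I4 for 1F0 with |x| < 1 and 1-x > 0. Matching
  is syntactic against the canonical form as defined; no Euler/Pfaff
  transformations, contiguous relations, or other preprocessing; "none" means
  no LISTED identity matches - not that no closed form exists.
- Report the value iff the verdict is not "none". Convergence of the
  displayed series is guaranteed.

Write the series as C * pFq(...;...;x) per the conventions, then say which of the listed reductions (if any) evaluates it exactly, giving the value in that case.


The series (x = \frac{8}{9}) is 1F0: upper {-\frac{4}{3}}, lower {-}, prefactor \frac{11}{3}. Verdict: this is the binomial series (I4) (the 1F0 binomial series: exponent 4/3, x = \frac{8}{9}). Value: \frac{11}{3} \cdot \left(\frac{1}{9}\right)^{\frac{4}{3}}.

Structural cue: t_0 = \frac{11}{3} here, and the running product (C = 11/3) telescopes to a rising factorial.
Step ratio: r(k) = \frac{8}{9} * (k-\frac{4}{3}) / [(k+1)] - rational in k, leading ratio \frac{8}{9}; with t_0 = \frac{11}{3}, classification follows.
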